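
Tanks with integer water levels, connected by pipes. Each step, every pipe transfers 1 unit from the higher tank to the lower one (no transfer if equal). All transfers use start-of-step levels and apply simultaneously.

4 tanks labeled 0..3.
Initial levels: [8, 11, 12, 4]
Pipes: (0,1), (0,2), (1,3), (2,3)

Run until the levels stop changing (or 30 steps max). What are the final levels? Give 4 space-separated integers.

Answer: 7 10 10 8

Derivation:
Step 1: flows [1->0,2->0,1->3,2->3] -> levels [10 9 10 6]
Step 2: flows [0->1,0=2,1->3,2->3] -> levels [9 9 9 8]
Step 3: flows [0=1,0=2,1->3,2->3] -> levels [9 8 8 10]
Step 4: flows [0->1,0->2,3->1,3->2] -> levels [7 10 10 8]
Step 5: flows [1->0,2->0,1->3,2->3] -> levels [9 8 8 10]
  -> period-2 cycle: step 5 state = step 3 state; never stabilizes
  -> state at step 30: (30-3) mod 2 = 1, same as step 4 -> [7 10 10 8]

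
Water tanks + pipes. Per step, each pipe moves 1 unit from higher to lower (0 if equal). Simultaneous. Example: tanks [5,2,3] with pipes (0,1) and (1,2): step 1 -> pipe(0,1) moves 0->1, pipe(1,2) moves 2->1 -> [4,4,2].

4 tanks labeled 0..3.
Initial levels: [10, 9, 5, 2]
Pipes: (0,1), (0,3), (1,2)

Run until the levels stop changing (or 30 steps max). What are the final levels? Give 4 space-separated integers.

Answer: 7 6 7 6

Derivation:
Step 1: flows [0->1,0->3,1->2] -> levels [8 9 6 3]
Step 2: flows [1->0,0->3,1->2] -> levels [8 7 7 4]
Step 3: flows [0->1,0->3,1=2] -> levels [6 8 7 5]
Step 4: flows [1->0,0->3,1->2] -> levels [6 6 8 6]
Step 5: flows [0=1,0=3,2->1] -> levels [6 7 7 6]
Step 6: flows [1->0,0=3,1=2] -> levels [7 6 7 6]
Step 7: flows [0->1,0->3,2->1] -> levels [5 8 6 7]
Step 8: flows [1->0,3->0,1->2] -> levels [7 6 7 6]
  -> period-2 cycle: step 8 state = step 6 state; never stabilizes
  -> state at step 30: (30-6) mod 2 = 0, same as step 6 -> [7 6 7 6]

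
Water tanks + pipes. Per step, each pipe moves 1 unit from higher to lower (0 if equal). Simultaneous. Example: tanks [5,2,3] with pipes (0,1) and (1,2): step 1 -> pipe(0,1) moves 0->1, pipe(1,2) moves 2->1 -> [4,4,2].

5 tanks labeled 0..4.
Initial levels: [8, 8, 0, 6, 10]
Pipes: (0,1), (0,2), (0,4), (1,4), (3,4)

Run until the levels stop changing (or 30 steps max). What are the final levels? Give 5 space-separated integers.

Step 1: flows [0=1,0->2,4->0,4->1,4->3] -> levels [8 9 1 7 7]
Step 2: flows [1->0,0->2,0->4,1->4,3=4] -> levels [7 7 2 7 9]
Step 3: flows [0=1,0->2,4->0,4->1,4->3] -> levels [7 8 3 8 6]
Step 4: flows [1->0,0->2,0->4,1->4,3->4] -> levels [6 6 4 7 9]
Step 5: flows [0=1,0->2,4->0,4->1,4->3] -> levels [6 7 5 8 6]
Step 6: flows [1->0,0->2,0=4,1->4,3->4] -> levels [6 5 6 7 8]
Step 7: flows [0->1,0=2,4->0,4->1,4->3] -> levels [6 7 6 8 5]
Step 8: flows [1->0,0=2,0->4,1->4,3->4] -> levels [6 5 6 7 8]
  -> period-2 cycle: step 8 state = step 6 state; never stabilizes
  -> state at step 30: (30-6) mod 2 = 0, same as step 6 -> [6 5 6 7 8]

Answer: 6 5 6 7 8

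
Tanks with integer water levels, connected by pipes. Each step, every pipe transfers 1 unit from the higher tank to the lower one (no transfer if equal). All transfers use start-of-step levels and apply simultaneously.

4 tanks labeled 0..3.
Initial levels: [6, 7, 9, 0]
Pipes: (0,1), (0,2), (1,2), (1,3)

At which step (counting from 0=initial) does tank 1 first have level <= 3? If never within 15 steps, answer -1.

Step 1: flows [1->0,2->0,2->1,1->3] -> levels [8 6 7 1]
Step 2: flows [0->1,0->2,2->1,1->3] -> levels [6 7 7 2]
Step 3: flows [1->0,2->0,1=2,1->3] -> levels [8 5 6 3]
Step 4: flows [0->1,0->2,2->1,1->3] -> levels [6 6 6 4]
Step 5: flows [0=1,0=2,1=2,1->3] -> levels [6 5 6 5]
Step 6: flows [0->1,0=2,2->1,1=3] -> levels [5 7 5 5]
Step 7: flows [1->0,0=2,1->2,1->3] -> levels [6 4 6 6]
Step 8: flows [0->1,0=2,2->1,3->1] -> levels [5 7 5 5]
  -> period-2 cycle (repeats step 6); tank 1 never drops to <=3
Tank 1 never reaches <=3 within 15 steps

Answer: -1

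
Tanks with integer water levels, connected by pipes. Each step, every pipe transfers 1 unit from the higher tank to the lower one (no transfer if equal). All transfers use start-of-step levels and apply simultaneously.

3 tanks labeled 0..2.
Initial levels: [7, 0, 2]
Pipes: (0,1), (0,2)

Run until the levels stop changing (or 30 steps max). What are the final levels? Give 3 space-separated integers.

Answer: 3 3 3

Derivation:
Step 1: flows [0->1,0->2] -> levels [5 1 3]
Step 2: flows [0->1,0->2] -> levels [3 2 4]
Step 3: flows [0->1,2->0] -> levels [3 3 3]
Step 4: flows [0=1,0=2] -> levels [3 3 3]
  -> stable (no change)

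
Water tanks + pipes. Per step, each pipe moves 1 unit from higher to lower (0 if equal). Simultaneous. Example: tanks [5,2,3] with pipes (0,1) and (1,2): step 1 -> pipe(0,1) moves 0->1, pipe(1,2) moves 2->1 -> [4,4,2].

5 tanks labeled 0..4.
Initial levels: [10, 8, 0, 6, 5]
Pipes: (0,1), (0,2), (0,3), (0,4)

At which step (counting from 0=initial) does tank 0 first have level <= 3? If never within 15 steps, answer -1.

Answer: 5

Derivation:
Step 1: flows [0->1,0->2,0->3,0->4] -> levels [6 9 1 7 6]
Step 2: flows [1->0,0->2,3->0,0=4] -> levels [7 8 2 6 6]
Step 3: flows [1->0,0->2,0->3,0->4] -> levels [5 7 3 7 7]
Step 4: flows [1->0,0->2,3->0,4->0] -> levels [7 6 4 6 6]
Step 5: flows [0->1,0->2,0->3,0->4] -> levels [3 7 5 7 7]
Tank 0 first reaches <=3 at step 5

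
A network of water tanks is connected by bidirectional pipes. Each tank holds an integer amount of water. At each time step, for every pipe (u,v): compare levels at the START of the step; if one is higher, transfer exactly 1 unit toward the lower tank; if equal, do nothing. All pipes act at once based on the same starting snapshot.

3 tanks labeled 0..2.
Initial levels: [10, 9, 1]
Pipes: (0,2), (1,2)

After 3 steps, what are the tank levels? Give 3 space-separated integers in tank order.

Step 1: flows [0->2,1->2] -> levels [9 8 3]
Step 2: flows [0->2,1->2] -> levels [8 7 5]
Step 3: flows [0->2,1->2] -> levels [7 6 7]

Answer: 7 6 7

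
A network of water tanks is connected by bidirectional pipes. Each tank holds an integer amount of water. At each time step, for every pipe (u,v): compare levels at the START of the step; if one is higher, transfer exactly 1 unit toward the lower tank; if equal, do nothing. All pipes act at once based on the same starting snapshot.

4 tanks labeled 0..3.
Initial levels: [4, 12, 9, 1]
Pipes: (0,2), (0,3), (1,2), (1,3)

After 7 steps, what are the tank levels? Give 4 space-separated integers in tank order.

Step 1: flows [2->0,0->3,1->2,1->3] -> levels [4 10 9 3]
Step 2: flows [2->0,0->3,1->2,1->3] -> levels [4 8 9 5]
Step 3: flows [2->0,3->0,2->1,1->3] -> levels [6 8 7 5]
Step 4: flows [2->0,0->3,1->2,1->3] -> levels [6 6 7 7]
Step 5: flows [2->0,3->0,2->1,3->1] -> levels [8 8 5 5]
Step 6: flows [0->2,0->3,1->2,1->3] -> levels [6 6 7 7]
  -> period-2 cycle: step 6 state = step 4 state
  -> state at step 7: (7-4) mod 2 = 1, same as step 5 -> [8 8 5 5]

Answer: 8 8 5 5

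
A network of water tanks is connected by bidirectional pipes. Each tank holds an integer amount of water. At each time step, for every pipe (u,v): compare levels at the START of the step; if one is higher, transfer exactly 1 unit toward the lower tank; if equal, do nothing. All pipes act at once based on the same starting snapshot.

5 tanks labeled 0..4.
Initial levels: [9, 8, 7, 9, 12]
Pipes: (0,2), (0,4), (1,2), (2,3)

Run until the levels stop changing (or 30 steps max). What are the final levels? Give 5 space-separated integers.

Step 1: flows [0->2,4->0,1->2,3->2] -> levels [9 7 10 8 11]
Step 2: flows [2->0,4->0,2->1,2->3] -> levels [11 8 7 9 10]
Step 3: flows [0->2,0->4,1->2,3->2] -> levels [9 7 10 8 11]
  -> period-2 cycle: step 3 state = step 1 state; never stabilizes
  -> state at step 30: (30-1) mod 2 = 1, same as step 2 -> [11 8 7 9 10]

Answer: 11 8 7 9 10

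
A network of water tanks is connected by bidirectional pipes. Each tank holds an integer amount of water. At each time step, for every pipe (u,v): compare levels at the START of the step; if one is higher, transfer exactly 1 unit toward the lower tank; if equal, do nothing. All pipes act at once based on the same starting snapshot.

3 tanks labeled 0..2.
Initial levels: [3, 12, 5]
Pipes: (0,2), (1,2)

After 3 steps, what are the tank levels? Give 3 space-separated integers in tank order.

Step 1: flows [2->0,1->2] -> levels [4 11 5]
Step 2: flows [2->0,1->2] -> levels [5 10 5]
Step 3: flows [0=2,1->2] -> levels [5 9 6]

Answer: 5 9 6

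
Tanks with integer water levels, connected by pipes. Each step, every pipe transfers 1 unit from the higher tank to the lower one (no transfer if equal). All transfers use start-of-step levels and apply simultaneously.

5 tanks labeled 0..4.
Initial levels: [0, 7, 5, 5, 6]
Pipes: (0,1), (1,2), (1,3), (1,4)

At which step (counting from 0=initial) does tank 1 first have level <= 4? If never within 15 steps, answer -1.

Step 1: flows [1->0,1->2,1->3,1->4] -> levels [1 3 6 6 7]
Tank 1 first reaches <=4 at step 1

Answer: 1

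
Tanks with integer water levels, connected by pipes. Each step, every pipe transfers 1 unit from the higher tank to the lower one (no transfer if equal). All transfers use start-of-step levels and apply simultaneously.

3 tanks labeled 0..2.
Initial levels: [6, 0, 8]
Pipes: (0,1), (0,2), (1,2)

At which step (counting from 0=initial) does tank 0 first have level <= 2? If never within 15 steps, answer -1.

Answer: -1

Derivation:
Step 1: flows [0->1,2->0,2->1] -> levels [6 2 6]
Step 2: flows [0->1,0=2,2->1] -> levels [5 4 5]
Step 3: flows [0->1,0=2,2->1] -> levels [4 6 4]
Step 4: flows [1->0,0=2,1->2] -> levels [5 4 5]
  -> period-2 cycle (repeats step 2); tank 0 never drops to <=2
Tank 0 never reaches <=2 within 15 steps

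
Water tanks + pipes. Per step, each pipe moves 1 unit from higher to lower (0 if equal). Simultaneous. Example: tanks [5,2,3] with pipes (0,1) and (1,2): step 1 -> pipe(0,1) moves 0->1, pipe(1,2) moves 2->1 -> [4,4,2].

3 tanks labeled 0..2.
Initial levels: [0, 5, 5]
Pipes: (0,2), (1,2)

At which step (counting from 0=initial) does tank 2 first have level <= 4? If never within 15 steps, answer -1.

Step 1: flows [2->0,1=2] -> levels [1 5 4]
Tank 2 first reaches <=4 at step 1

Answer: 1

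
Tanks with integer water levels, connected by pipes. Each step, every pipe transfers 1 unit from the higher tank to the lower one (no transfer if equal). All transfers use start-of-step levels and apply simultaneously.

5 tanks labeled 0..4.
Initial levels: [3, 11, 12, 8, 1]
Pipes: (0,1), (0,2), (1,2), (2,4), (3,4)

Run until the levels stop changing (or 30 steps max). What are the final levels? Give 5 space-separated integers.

Answer: 7 7 9 7 5

Derivation:
Step 1: flows [1->0,2->0,2->1,2->4,3->4] -> levels [5 11 9 7 3]
Step 2: flows [1->0,2->0,1->2,2->4,3->4] -> levels [7 9 8 6 5]
Step 3: flows [1->0,2->0,1->2,2->4,3->4] -> levels [9 7 7 5 7]
Step 4: flows [0->1,0->2,1=2,2=4,4->3] -> levels [7 8 8 6 6]
Step 5: flows [1->0,2->0,1=2,2->4,3=4] -> levels [9 7 6 6 7]
Step 6: flows [0->1,0->2,1->2,4->2,4->3] -> levels [7 7 9 7 5]
Step 7: flows [0=1,2->0,2->1,2->4,3->4] -> levels [8 8 6 6 7]
Step 8: flows [0=1,0->2,1->2,4->2,4->3] -> levels [7 7 9 7 5]
  -> period-2 cycle: step 8 state = step 6 state; never stabilizes
  -> state at step 30: (30-6) mod 2 = 0, same as step 6 -> [7 7 9 7 5]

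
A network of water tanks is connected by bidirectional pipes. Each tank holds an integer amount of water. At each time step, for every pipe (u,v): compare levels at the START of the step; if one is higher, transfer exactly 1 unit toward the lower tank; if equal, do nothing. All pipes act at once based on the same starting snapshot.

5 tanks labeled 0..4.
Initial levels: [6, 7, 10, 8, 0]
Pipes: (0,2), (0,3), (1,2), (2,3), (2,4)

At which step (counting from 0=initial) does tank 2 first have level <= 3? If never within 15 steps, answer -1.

Answer: -1

Derivation:
Step 1: flows [2->0,3->0,2->1,2->3,2->4] -> levels [8 8 6 8 1]
Step 2: flows [0->2,0=3,1->2,3->2,2->4] -> levels [7 7 8 7 2]
Step 3: flows [2->0,0=3,2->1,2->3,2->4] -> levels [8 8 4 8 3]
Step 4: flows [0->2,0=3,1->2,3->2,2->4] -> levels [7 7 6 7 4]
Step 5: flows [0->2,0=3,1->2,3->2,2->4] -> levels [6 6 8 6 5]
Step 6: flows [2->0,0=3,2->1,2->3,2->4] -> levels [7 7 4 7 6]
Step 7: flows [0->2,0=3,1->2,3->2,4->2] -> levels [6 6 8 6 5]
  -> period-2 cycle (repeats step 5); tank 2 never drops to <=3
Tank 2 never reaches <=3 within 15 steps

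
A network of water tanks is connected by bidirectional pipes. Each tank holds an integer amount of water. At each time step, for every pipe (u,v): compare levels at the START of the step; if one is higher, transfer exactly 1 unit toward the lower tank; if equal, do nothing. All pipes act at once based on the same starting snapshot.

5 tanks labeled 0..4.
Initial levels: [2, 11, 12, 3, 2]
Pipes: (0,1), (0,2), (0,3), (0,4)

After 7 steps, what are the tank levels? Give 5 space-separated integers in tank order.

Step 1: flows [1->0,2->0,3->0,0=4] -> levels [5 10 11 2 2]
Step 2: flows [1->0,2->0,0->3,0->4] -> levels [5 9 10 3 3]
Step 3: flows [1->0,2->0,0->3,0->4] -> levels [5 8 9 4 4]
Step 4: flows [1->0,2->0,0->3,0->4] -> levels [5 7 8 5 5]
Step 5: flows [1->0,2->0,0=3,0=4] -> levels [7 6 7 5 5]
Step 6: flows [0->1,0=2,0->3,0->4] -> levels [4 7 7 6 6]
Step 7: flows [1->0,2->0,3->0,4->0] -> levels [8 6 6 5 5]

Answer: 8 6 6 5 5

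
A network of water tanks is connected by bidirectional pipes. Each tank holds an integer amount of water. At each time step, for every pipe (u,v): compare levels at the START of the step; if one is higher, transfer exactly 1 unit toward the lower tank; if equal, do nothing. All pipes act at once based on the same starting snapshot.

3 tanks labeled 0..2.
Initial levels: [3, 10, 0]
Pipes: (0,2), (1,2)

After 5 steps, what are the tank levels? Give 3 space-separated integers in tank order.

Step 1: flows [0->2,1->2] -> levels [2 9 2]
Step 2: flows [0=2,1->2] -> levels [2 8 3]
Step 3: flows [2->0,1->2] -> levels [3 7 3]
Step 4: flows [0=2,1->2] -> levels [3 6 4]
Step 5: flows [2->0,1->2] -> levels [4 5 4]

Answer: 4 5 4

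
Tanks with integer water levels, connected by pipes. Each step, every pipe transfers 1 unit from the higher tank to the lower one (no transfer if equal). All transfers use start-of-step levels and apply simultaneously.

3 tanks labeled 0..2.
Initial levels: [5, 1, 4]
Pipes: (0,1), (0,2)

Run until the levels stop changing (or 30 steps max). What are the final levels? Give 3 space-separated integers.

Step 1: flows [0->1,0->2] -> levels [3 2 5]
Step 2: flows [0->1,2->0] -> levels [3 3 4]
Step 3: flows [0=1,2->0] -> levels [4 3 3]
Step 4: flows [0->1,0->2] -> levels [2 4 4]
Step 5: flows [1->0,2->0] -> levels [4 3 3]
  -> period-2 cycle: step 5 state = step 3 state; never stabilizes
  -> state at step 30: (30-3) mod 2 = 1, same as step 4 -> [2 4 4]

Answer: 2 4 4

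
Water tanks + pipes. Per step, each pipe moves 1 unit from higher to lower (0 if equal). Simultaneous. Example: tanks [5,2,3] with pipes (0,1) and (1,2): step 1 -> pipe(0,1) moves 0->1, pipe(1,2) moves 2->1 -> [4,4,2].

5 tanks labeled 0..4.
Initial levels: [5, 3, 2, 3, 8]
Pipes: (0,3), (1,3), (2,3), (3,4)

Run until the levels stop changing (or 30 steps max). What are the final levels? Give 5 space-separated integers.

Answer: 4 4 4 3 6

Derivation:
Step 1: flows [0->3,1=3,3->2,4->3] -> levels [4 3 3 4 7]
Step 2: flows [0=3,3->1,3->2,4->3] -> levels [4 4 4 3 6]
Step 3: flows [0->3,1->3,2->3,4->3] -> levels [3 3 3 7 5]
Step 4: flows [3->0,3->1,3->2,3->4] -> levels [4 4 4 3 6]
  -> period-2 cycle: step 4 state = step 2 state; never stabilizes
  -> state at step 30: (30-2) mod 2 = 0, same as step 2 -> [4 4 4 3 6]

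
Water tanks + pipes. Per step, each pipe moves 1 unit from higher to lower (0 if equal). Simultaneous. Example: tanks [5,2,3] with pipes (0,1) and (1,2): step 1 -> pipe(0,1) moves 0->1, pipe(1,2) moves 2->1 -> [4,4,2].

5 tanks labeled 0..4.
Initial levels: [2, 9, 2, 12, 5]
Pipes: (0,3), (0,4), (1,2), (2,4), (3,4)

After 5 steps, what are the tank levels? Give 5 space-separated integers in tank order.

Step 1: flows [3->0,4->0,1->2,4->2,3->4] -> levels [4 8 4 10 4]
Step 2: flows [3->0,0=4,1->2,2=4,3->4] -> levels [5 7 5 8 5]
Step 3: flows [3->0,0=4,1->2,2=4,3->4] -> levels [6 6 6 6 6]
Step 4: flows [0=3,0=4,1=2,2=4,3=4] -> levels [6 6 6 6 6]
  -> stable; steps 5..5 unchanged -> [6 6 6 6 6]

Answer: 6 6 6 6 6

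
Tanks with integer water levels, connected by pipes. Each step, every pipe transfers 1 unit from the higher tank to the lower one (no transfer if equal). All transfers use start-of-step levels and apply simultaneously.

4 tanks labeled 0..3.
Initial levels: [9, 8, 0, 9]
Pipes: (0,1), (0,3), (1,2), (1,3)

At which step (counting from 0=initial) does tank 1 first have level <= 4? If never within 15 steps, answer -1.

Answer: -1

Derivation:
Step 1: flows [0->1,0=3,1->2,3->1] -> levels [8 9 1 8]
Step 2: flows [1->0,0=3,1->2,1->3] -> levels [9 6 2 9]
Step 3: flows [0->1,0=3,1->2,3->1] -> levels [8 7 3 8]
Step 4: flows [0->1,0=3,1->2,3->1] -> levels [7 8 4 7]
Step 5: flows [1->0,0=3,1->2,1->3] -> levels [8 5 5 8]
Step 6: flows [0->1,0=3,1=2,3->1] -> levels [7 7 5 7]
Step 7: flows [0=1,0=3,1->2,1=3] -> levels [7 6 6 7]
Step 8: flows [0->1,0=3,1=2,3->1] -> levels [6 8 6 6]
Step 9: flows [1->0,0=3,1->2,1->3] -> levels [7 5 7 7]
Step 10: flows [0->1,0=3,2->1,3->1] -> levels [6 8 6 6]
  -> period-2 cycle (repeats step 8); tank 1 never drops to <=4
Tank 1 never reaches <=4 within 15 steps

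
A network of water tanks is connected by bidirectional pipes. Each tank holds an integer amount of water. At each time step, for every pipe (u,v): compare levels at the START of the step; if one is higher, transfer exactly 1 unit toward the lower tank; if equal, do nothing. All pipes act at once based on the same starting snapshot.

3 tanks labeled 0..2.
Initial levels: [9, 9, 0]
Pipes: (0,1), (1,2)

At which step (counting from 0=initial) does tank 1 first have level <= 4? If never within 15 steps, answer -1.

Step 1: flows [0=1,1->2] -> levels [9 8 1]
Step 2: flows [0->1,1->2] -> levels [8 8 2]
Step 3: flows [0=1,1->2] -> levels [8 7 3]
Step 4: flows [0->1,1->2] -> levels [7 7 4]
Step 5: flows [0=1,1->2] -> levels [7 6 5]
Step 6: flows [0->1,1->2] -> levels [6 6 6]
Step 7: flows [0=1,1=2] -> levels [6 6 6]
  -> stable; tank 1 stays at 6 > 4
Tank 1 never reaches <=4 within 15 steps

Answer: -1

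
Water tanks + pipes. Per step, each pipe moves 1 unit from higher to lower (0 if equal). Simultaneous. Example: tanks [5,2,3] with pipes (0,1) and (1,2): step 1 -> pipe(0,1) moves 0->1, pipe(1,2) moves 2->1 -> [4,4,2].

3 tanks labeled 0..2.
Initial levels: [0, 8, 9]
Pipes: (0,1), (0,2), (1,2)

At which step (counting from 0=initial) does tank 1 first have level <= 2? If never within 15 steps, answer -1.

Answer: -1

Derivation:
Step 1: flows [1->0,2->0,2->1] -> levels [2 8 7]
Step 2: flows [1->0,2->0,1->2] -> levels [4 6 7]
Step 3: flows [1->0,2->0,2->1] -> levels [6 6 5]
Step 4: flows [0=1,0->2,1->2] -> levels [5 5 7]
Step 5: flows [0=1,2->0,2->1] -> levels [6 6 5]
  -> period-2 cycle (repeats step 3); tank 1 never drops to <=2
Tank 1 never reaches <=2 within 15 steps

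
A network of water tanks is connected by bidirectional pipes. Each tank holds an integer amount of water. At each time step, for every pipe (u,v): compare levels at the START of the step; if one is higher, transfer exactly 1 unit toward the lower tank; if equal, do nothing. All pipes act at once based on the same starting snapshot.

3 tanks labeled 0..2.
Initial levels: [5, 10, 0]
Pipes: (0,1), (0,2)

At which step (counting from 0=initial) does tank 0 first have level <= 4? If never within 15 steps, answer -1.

Step 1: flows [1->0,0->2] -> levels [5 9 1]
Step 2: flows [1->0,0->2] -> levels [5 8 2]
Step 3: flows [1->0,0->2] -> levels [5 7 3]
Step 4: flows [1->0,0->2] -> levels [5 6 4]
Step 5: flows [1->0,0->2] -> levels [5 5 5]
Step 6: flows [0=1,0=2] -> levels [5 5 5]
  -> stable; tank 0 stays at 5 > 4
Tank 0 never reaches <=4 within 15 steps

Answer: -1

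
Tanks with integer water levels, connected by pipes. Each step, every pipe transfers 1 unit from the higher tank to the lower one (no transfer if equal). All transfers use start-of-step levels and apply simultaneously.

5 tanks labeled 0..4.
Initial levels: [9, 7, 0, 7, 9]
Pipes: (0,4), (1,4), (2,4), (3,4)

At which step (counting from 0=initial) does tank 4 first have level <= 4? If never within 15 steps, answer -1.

Answer: 7

Derivation:
Step 1: flows [0=4,4->1,4->2,4->3] -> levels [9 8 1 8 6]
Step 2: flows [0->4,1->4,4->2,3->4] -> levels [8 7 2 7 8]
Step 3: flows [0=4,4->1,4->2,4->3] -> levels [8 8 3 8 5]
Step 4: flows [0->4,1->4,4->2,3->4] -> levels [7 7 4 7 7]
Step 5: flows [0=4,1=4,4->2,3=4] -> levels [7 7 5 7 6]
Step 6: flows [0->4,1->4,4->2,3->4] -> levels [6 6 6 6 8]
Step 7: flows [4->0,4->1,4->2,4->3] -> levels [7 7 7 7 4]
Tank 4 first reaches <=4 at step 7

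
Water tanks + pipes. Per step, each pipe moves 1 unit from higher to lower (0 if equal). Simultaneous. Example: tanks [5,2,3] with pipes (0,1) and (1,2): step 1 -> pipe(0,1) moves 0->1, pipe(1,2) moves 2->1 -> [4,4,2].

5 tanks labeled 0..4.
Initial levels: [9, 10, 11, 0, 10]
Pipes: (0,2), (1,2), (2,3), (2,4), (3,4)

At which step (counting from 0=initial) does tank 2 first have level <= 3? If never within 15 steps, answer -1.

Answer: -1

Derivation:
Step 1: flows [2->0,2->1,2->3,2->4,4->3] -> levels [10 11 7 2 10]
Step 2: flows [0->2,1->2,2->3,4->2,4->3] -> levels [9 10 9 4 8]
Step 3: flows [0=2,1->2,2->3,2->4,4->3] -> levels [9 9 8 6 8]
Step 4: flows [0->2,1->2,2->3,2=4,4->3] -> levels [8 8 9 8 7]
Step 5: flows [2->0,2->1,2->3,2->4,3->4] -> levels [9 9 5 8 9]
Step 6: flows [0->2,1->2,3->2,4->2,4->3] -> levels [8 8 9 8 7]
  -> period-2 cycle (repeats step 4); tank 2 never drops to <=3
Tank 2 never reaches <=3 within 15 steps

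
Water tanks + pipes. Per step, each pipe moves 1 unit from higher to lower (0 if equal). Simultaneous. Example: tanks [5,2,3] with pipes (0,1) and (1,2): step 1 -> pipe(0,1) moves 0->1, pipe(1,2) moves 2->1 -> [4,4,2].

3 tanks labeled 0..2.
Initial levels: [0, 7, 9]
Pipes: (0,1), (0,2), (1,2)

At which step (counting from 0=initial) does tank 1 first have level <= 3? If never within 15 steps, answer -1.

Step 1: flows [1->0,2->0,2->1] -> levels [2 7 7]
Step 2: flows [1->0,2->0,1=2] -> levels [4 6 6]
Step 3: flows [1->0,2->0,1=2] -> levels [6 5 5]
Step 4: flows [0->1,0->2,1=2] -> levels [4 6 6]
  -> period-2 cycle (repeats step 2); tank 1 never drops to <=3
Tank 1 never reaches <=3 within 15 steps

Answer: -1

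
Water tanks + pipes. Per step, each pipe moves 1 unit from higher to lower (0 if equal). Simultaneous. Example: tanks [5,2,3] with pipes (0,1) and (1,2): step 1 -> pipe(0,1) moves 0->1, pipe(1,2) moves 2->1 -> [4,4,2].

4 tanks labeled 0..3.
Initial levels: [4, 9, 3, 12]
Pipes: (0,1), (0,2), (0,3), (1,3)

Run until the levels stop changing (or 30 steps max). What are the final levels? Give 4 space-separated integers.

Answer: 7 8 7 6

Derivation:
Step 1: flows [1->0,0->2,3->0,3->1] -> levels [5 9 4 10]
Step 2: flows [1->0,0->2,3->0,3->1] -> levels [6 9 5 8]
Step 3: flows [1->0,0->2,3->0,1->3] -> levels [7 7 6 8]
Step 4: flows [0=1,0->2,3->0,3->1] -> levels [7 8 7 6]
Step 5: flows [1->0,0=2,0->3,1->3] -> levels [7 6 7 8]
Step 6: flows [0->1,0=2,3->0,3->1] -> levels [7 8 7 6]
  -> period-2 cycle: step 6 state = step 4 state; never stabilizes
  -> state at step 30: (30-4) mod 2 = 0, same as step 4 -> [7 8 7 6]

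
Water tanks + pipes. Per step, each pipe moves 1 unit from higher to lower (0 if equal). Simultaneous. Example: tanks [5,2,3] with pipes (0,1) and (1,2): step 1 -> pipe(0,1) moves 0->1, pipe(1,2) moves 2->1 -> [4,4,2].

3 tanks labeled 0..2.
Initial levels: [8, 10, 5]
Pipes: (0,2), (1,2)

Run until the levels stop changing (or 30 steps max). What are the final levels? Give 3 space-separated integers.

Answer: 7 7 9

Derivation:
Step 1: flows [0->2,1->2] -> levels [7 9 7]
Step 2: flows [0=2,1->2] -> levels [7 8 8]
Step 3: flows [2->0,1=2] -> levels [8 8 7]
Step 4: flows [0->2,1->2] -> levels [7 7 9]
Step 5: flows [2->0,2->1] -> levels [8 8 7]
  -> period-2 cycle: step 5 state = step 3 state; never stabilizes
  -> state at step 30: (30-3) mod 2 = 1, same as step 4 -> [7 7 9]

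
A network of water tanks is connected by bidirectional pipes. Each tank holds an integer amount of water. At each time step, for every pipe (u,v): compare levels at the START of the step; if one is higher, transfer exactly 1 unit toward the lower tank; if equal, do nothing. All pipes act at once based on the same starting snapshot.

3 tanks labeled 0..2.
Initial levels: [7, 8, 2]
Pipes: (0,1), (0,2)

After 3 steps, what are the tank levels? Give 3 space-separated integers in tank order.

Answer: 6 6 5

Derivation:
Step 1: flows [1->0,0->2] -> levels [7 7 3]
Step 2: flows [0=1,0->2] -> levels [6 7 4]
Step 3: flows [1->0,0->2] -> levels [6 6 5]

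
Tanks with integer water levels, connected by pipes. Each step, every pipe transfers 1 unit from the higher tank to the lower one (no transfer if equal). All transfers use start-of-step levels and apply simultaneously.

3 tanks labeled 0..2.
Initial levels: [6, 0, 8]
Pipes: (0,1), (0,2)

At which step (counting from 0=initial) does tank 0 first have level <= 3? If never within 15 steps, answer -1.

Answer: -1

Derivation:
Step 1: flows [0->1,2->0] -> levels [6 1 7]
Step 2: flows [0->1,2->0] -> levels [6 2 6]
Step 3: flows [0->1,0=2] -> levels [5 3 6]
Step 4: flows [0->1,2->0] -> levels [5 4 5]
Step 5: flows [0->1,0=2] -> levels [4 5 5]
Step 6: flows [1->0,2->0] -> levels [6 4 4]
Step 7: flows [0->1,0->2] -> levels [4 5 5]
  -> period-2 cycle (repeats step 5); tank 0 never drops to <=3
Tank 0 never reaches <=3 within 15 steps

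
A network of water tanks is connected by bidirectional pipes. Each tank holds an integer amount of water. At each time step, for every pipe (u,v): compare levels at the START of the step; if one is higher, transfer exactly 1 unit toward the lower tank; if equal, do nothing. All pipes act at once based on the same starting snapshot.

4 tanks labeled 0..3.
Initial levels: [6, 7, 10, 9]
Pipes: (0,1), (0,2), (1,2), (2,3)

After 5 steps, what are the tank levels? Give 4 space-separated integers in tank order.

Answer: 8 8 7 9

Derivation:
Step 1: flows [1->0,2->0,2->1,2->3] -> levels [8 7 7 10]
Step 2: flows [0->1,0->2,1=2,3->2] -> levels [6 8 9 9]
Step 3: flows [1->0,2->0,2->1,2=3] -> levels [8 8 7 9]
Step 4: flows [0=1,0->2,1->2,3->2] -> levels [7 7 10 8]
Step 5: flows [0=1,2->0,2->1,2->3] -> levels [8 8 7 9]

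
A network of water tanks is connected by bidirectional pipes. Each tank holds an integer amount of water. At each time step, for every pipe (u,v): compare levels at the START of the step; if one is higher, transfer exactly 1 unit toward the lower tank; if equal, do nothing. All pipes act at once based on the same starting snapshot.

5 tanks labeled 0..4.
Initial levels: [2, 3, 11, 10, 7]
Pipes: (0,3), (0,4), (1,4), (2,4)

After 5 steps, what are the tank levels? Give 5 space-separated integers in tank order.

Step 1: flows [3->0,4->0,4->1,2->4] -> levels [4 4 10 9 6]
Step 2: flows [3->0,4->0,4->1,2->4] -> levels [6 5 9 8 5]
Step 3: flows [3->0,0->4,1=4,2->4] -> levels [6 5 8 7 7]
Step 4: flows [3->0,4->0,4->1,2->4] -> levels [8 6 7 6 6]
Step 5: flows [0->3,0->4,1=4,2->4] -> levels [6 6 6 7 8]

Answer: 6 6 6 7 8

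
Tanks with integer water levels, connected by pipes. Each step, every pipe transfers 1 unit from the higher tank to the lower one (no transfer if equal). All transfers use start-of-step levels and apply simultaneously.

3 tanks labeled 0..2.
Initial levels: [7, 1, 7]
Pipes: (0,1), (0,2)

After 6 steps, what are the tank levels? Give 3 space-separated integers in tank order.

Answer: 5 5 5

Derivation:
Step 1: flows [0->1,0=2] -> levels [6 2 7]
Step 2: flows [0->1,2->0] -> levels [6 3 6]
Step 3: flows [0->1,0=2] -> levels [5 4 6]
Step 4: flows [0->1,2->0] -> levels [5 5 5]
Step 5: flows [0=1,0=2] -> levels [5 5 5]
  -> stable; steps 6..6 unchanged -> [5 5 5]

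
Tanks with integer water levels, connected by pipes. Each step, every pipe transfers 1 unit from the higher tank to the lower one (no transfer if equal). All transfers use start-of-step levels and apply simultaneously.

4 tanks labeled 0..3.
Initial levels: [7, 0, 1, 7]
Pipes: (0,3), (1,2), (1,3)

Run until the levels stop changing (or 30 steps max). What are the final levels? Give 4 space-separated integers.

Answer: 4 5 3 3

Derivation:
Step 1: flows [0=3,2->1,3->1] -> levels [7 2 0 6]
Step 2: flows [0->3,1->2,3->1] -> levels [6 2 1 6]
Step 3: flows [0=3,1->2,3->1] -> levels [6 2 2 5]
Step 4: flows [0->3,1=2,3->1] -> levels [5 3 2 5]
Step 5: flows [0=3,1->2,3->1] -> levels [5 3 3 4]
Step 6: flows [0->3,1=2,3->1] -> levels [4 4 3 4]
Step 7: flows [0=3,1->2,1=3] -> levels [4 3 4 4]
Step 8: flows [0=3,2->1,3->1] -> levels [4 5 3 3]
Step 9: flows [0->3,1->2,1->3] -> levels [3 3 4 5]
Step 10: flows [3->0,2->1,3->1] -> levels [4 5 3 3]
  -> period-2 cycle: step 10 state = step 8 state; never stabilizes
  -> state at step 30: (30-8) mod 2 = 0, same as step 8 -> [4 5 3 3]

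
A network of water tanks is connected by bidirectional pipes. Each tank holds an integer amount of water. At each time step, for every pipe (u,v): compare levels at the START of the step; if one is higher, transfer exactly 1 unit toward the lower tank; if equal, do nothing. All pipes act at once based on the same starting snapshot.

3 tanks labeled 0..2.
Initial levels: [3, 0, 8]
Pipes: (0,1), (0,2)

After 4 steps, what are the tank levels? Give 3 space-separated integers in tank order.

Step 1: flows [0->1,2->0] -> levels [3 1 7]
Step 2: flows [0->1,2->0] -> levels [3 2 6]
Step 3: flows [0->1,2->0] -> levels [3 3 5]
Step 4: flows [0=1,2->0] -> levels [4 3 4]

Answer: 4 3 4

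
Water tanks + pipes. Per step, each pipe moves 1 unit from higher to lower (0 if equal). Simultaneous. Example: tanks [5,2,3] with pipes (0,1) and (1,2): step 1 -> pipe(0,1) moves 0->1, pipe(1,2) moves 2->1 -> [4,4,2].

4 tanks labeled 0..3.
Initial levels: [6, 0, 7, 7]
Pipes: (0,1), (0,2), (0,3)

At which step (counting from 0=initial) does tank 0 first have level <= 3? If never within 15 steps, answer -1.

Answer: 5

Derivation:
Step 1: flows [0->1,2->0,3->0] -> levels [7 1 6 6]
Step 2: flows [0->1,0->2,0->3] -> levels [4 2 7 7]
Step 3: flows [0->1,2->0,3->0] -> levels [5 3 6 6]
Step 4: flows [0->1,2->0,3->0] -> levels [6 4 5 5]
Step 5: flows [0->1,0->2,0->3] -> levels [3 5 6 6]
Tank 0 first reaches <=3 at step 5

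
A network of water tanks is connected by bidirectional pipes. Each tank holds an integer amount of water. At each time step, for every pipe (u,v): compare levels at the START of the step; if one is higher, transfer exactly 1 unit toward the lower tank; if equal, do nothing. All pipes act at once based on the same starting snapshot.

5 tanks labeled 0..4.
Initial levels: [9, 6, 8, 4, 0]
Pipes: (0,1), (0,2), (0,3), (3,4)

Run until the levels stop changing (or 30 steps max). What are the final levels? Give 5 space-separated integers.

Answer: 7 6 6 3 5

Derivation:
Step 1: flows [0->1,0->2,0->3,3->4] -> levels [6 7 9 4 1]
Step 2: flows [1->0,2->0,0->3,3->4] -> levels [7 6 8 4 2]
Step 3: flows [0->1,2->0,0->3,3->4] -> levels [6 7 7 4 3]
Step 4: flows [1->0,2->0,0->3,3->4] -> levels [7 6 6 4 4]
Step 5: flows [0->1,0->2,0->3,3=4] -> levels [4 7 7 5 4]
Step 6: flows [1->0,2->0,3->0,3->4] -> levels [7 6 6 3 5]
Step 7: flows [0->1,0->2,0->3,4->3] -> levels [4 7 7 5 4]
  -> period-2 cycle: step 7 state = step 5 state; never stabilizes
  -> state at step 30: (30-5) mod 2 = 1, same as step 6 -> [7 6 6 3 5]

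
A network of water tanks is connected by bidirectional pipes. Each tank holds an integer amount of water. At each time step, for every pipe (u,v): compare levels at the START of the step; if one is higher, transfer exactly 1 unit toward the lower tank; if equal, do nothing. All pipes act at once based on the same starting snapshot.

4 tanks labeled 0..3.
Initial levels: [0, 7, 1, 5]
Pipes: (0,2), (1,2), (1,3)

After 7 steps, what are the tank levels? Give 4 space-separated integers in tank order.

Answer: 3 2 4 4

Derivation:
Step 1: flows [2->0,1->2,1->3] -> levels [1 5 1 6]
Step 2: flows [0=2,1->2,3->1] -> levels [1 5 2 5]
Step 3: flows [2->0,1->2,1=3] -> levels [2 4 2 5]
Step 4: flows [0=2,1->2,3->1] -> levels [2 4 3 4]
Step 5: flows [2->0,1->2,1=3] -> levels [3 3 3 4]
Step 6: flows [0=2,1=2,3->1] -> levels [3 4 3 3]
Step 7: flows [0=2,1->2,1->3] -> levels [3 2 4 4]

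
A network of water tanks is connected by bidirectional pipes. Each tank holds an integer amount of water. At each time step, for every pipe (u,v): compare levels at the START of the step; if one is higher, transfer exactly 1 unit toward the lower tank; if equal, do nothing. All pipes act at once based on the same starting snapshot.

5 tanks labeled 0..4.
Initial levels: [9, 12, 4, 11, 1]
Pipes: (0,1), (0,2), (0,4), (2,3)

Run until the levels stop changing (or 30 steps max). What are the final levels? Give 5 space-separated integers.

Step 1: flows [1->0,0->2,0->4,3->2] -> levels [8 11 6 10 2]
Step 2: flows [1->0,0->2,0->4,3->2] -> levels [7 10 8 9 3]
Step 3: flows [1->0,2->0,0->4,3->2] -> levels [8 9 8 8 4]
Step 4: flows [1->0,0=2,0->4,2=3] -> levels [8 8 8 8 5]
Step 5: flows [0=1,0=2,0->4,2=3] -> levels [7 8 8 8 6]
Step 6: flows [1->0,2->0,0->4,2=3] -> levels [8 7 7 8 7]
Step 7: flows [0->1,0->2,0->4,3->2] -> levels [5 8 9 7 8]
Step 8: flows [1->0,2->0,4->0,2->3] -> levels [8 7 7 8 7]
  -> period-2 cycle: step 8 state = step 6 state; never stabilizes
  -> state at step 30: (30-6) mod 2 = 0, same as step 6 -> [8 7 7 8 7]

Answer: 8 7 7 8 7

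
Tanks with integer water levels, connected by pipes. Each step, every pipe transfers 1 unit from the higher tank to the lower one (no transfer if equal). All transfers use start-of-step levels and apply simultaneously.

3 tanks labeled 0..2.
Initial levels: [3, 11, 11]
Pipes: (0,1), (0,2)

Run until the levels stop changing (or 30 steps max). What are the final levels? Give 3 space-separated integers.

Answer: 7 9 9

Derivation:
Step 1: flows [1->0,2->0] -> levels [5 10 10]
Step 2: flows [1->0,2->0] -> levels [7 9 9]
Step 3: flows [1->0,2->0] -> levels [9 8 8]
Step 4: flows [0->1,0->2] -> levels [7 9 9]
  -> period-2 cycle: step 4 state = step 2 state; never stabilizes
  -> state at step 30: (30-2) mod 2 = 0, same as step 2 -> [7 9 9]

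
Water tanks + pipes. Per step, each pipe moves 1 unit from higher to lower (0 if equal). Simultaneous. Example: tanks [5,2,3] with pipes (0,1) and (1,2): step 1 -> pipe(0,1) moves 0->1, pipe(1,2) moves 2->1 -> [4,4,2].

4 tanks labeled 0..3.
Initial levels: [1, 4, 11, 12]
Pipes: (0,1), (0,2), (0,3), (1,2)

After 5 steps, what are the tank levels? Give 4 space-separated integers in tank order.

Answer: 7 8 6 7

Derivation:
Step 1: flows [1->0,2->0,3->0,2->1] -> levels [4 4 9 11]
Step 2: flows [0=1,2->0,3->0,2->1] -> levels [6 5 7 10]
Step 3: flows [0->1,2->0,3->0,2->1] -> levels [7 7 5 9]
Step 4: flows [0=1,0->2,3->0,1->2] -> levels [7 6 7 8]
Step 5: flows [0->1,0=2,3->0,2->1] -> levels [7 8 6 7]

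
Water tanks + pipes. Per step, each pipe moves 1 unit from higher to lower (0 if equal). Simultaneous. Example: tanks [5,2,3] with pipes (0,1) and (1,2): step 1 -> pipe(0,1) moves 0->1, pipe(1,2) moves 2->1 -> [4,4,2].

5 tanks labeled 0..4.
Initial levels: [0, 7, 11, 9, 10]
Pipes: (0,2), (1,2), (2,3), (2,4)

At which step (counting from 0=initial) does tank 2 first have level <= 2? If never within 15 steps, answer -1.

Answer: -1

Derivation:
Step 1: flows [2->0,2->1,2->3,2->4] -> levels [1 8 7 10 11]
Step 2: flows [2->0,1->2,3->2,4->2] -> levels [2 7 9 9 10]
Step 3: flows [2->0,2->1,2=3,4->2] -> levels [3 8 8 9 9]
Step 4: flows [2->0,1=2,3->2,4->2] -> levels [4 8 9 8 8]
Step 5: flows [2->0,2->1,2->3,2->4] -> levels [5 9 5 9 9]
Step 6: flows [0=2,1->2,3->2,4->2] -> levels [5 8 8 8 8]
Step 7: flows [2->0,1=2,2=3,2=4] -> levels [6 8 7 8 8]
Step 8: flows [2->0,1->2,3->2,4->2] -> levels [7 7 9 7 7]
Step 9: flows [2->0,2->1,2->3,2->4] -> levels [8 8 5 8 8]
Step 10: flows [0->2,1->2,3->2,4->2] -> levels [7 7 9 7 7]
  -> period-2 cycle (repeats step 8); tank 2 never drops to <=2
Tank 2 never reaches <=2 within 15 steps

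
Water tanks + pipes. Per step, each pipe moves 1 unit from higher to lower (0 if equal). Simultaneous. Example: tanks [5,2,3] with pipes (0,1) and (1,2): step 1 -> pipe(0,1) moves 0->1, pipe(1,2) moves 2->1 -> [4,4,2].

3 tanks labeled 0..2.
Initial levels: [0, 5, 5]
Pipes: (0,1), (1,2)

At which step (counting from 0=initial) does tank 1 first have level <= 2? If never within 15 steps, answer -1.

Step 1: flows [1->0,1=2] -> levels [1 4 5]
Step 2: flows [1->0,2->1] -> levels [2 4 4]
Step 3: flows [1->0,1=2] -> levels [3 3 4]
Step 4: flows [0=1,2->1] -> levels [3 4 3]
Step 5: flows [1->0,1->2] -> levels [4 2 4]
Tank 1 first reaches <=2 at step 5

Answer: 5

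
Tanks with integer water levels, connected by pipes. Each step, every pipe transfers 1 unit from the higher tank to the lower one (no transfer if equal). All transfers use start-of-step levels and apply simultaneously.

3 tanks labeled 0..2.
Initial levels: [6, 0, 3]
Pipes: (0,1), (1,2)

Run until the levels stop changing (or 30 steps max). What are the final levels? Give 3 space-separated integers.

Step 1: flows [0->1,2->1] -> levels [5 2 2]
Step 2: flows [0->1,1=2] -> levels [4 3 2]
Step 3: flows [0->1,1->2] -> levels [3 3 3]
Step 4: flows [0=1,1=2] -> levels [3 3 3]
  -> stable (no change)

Answer: 3 3 3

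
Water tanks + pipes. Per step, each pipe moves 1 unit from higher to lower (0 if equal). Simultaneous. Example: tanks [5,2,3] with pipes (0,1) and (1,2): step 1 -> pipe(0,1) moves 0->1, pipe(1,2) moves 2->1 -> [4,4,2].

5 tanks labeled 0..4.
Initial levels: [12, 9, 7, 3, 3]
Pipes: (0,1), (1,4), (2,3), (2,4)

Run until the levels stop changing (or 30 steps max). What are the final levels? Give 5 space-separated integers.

Answer: 8 6 5 7 8

Derivation:
Step 1: flows [0->1,1->4,2->3,2->4] -> levels [11 9 5 4 5]
Step 2: flows [0->1,1->4,2->3,2=4] -> levels [10 9 4 5 6]
Step 3: flows [0->1,1->4,3->2,4->2] -> levels [9 9 6 4 6]
Step 4: flows [0=1,1->4,2->3,2=4] -> levels [9 8 5 5 7]
Step 5: flows [0->1,1->4,2=3,4->2] -> levels [8 8 6 5 7]
Step 6: flows [0=1,1->4,2->3,4->2] -> levels [8 7 6 6 7]
Step 7: flows [0->1,1=4,2=3,4->2] -> levels [7 8 7 6 6]
Step 8: flows [1->0,1->4,2->3,2->4] -> levels [8 6 5 7 8]
Step 9: flows [0->1,4->1,3->2,4->2] -> levels [7 8 7 6 6]
  -> period-2 cycle: step 9 state = step 7 state; never stabilizes
  -> state at step 30: (30-7) mod 2 = 1, same as step 8 -> [8 6 5 7 8]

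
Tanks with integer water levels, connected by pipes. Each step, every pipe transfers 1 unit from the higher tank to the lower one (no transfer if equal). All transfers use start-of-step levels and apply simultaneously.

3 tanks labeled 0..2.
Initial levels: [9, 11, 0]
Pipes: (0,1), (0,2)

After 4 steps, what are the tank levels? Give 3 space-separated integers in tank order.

Step 1: flows [1->0,0->2] -> levels [9 10 1]
Step 2: flows [1->0,0->2] -> levels [9 9 2]
Step 3: flows [0=1,0->2] -> levels [8 9 3]
Step 4: flows [1->0,0->2] -> levels [8 8 4]

Answer: 8 8 4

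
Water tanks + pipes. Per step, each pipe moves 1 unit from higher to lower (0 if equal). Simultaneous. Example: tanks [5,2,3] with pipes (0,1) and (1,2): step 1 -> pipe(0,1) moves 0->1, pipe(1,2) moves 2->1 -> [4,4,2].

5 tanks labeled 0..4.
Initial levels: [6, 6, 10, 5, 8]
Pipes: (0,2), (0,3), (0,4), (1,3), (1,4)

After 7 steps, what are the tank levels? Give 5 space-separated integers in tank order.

Step 1: flows [2->0,0->3,4->0,1->3,4->1] -> levels [7 6 9 7 6]
Step 2: flows [2->0,0=3,0->4,3->1,1=4] -> levels [7 7 8 6 7]
Step 3: flows [2->0,0->3,0=4,1->3,1=4] -> levels [7 6 7 8 7]
Step 4: flows [0=2,3->0,0=4,3->1,4->1] -> levels [8 8 7 6 6]
Step 5: flows [0->2,0->3,0->4,1->3,1->4] -> levels [5 6 8 8 8]
Step 6: flows [2->0,3->0,4->0,3->1,4->1] -> levels [8 8 7 6 6]
  -> period-2 cycle: step 6 state = step 4 state
  -> state at step 7: (7-4) mod 2 = 1, same as step 5 -> [5 6 8 8 8]

Answer: 5 6 8 8 8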